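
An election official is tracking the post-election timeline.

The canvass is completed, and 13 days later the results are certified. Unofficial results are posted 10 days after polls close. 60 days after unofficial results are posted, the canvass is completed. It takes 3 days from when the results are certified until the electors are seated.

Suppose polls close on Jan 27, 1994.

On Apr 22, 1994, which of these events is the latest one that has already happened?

The results are certified

Polls close: Jan 27, 1994.
Unofficial results are posted: Jan 27, 1994 + 10 days = Feb 6, 1994.
The canvass is completed: Feb 6, 1994 + 60 days = Apr 7, 1994.
The results are certified: Apr 7, 1994 + 13 days = Apr 20, 1994.
The electors are seated: Apr 20, 1994 + 3 days = Apr 23, 1994.
Apr 22, 1994 falls between when the results are certified (Apr 20, 1994) and when the electors are seated (Apr 23, 1994).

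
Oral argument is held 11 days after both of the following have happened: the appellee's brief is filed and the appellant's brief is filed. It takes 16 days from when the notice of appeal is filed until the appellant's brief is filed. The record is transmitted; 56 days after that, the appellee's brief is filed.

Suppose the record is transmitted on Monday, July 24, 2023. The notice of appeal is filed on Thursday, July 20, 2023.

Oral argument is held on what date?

Friday, September 29, 2023

The record is transmitted: Jul 24, 2023.
The appellee's brief is filed: Jul 24, 2023 + 56 days = Sep 18, 2023.
The notice of appeal is filed: Jul 20, 2023.
The appellant's brief is filed: Jul 20, 2023 + 16 days = Aug 5, 2023.
Both prerequisites met — the appellee's brief is filed (Sep 18, 2023), the appellant's brief is filed (Aug 5, 2023); the later is Sep 18, 2023.
Oral argument is held: Sep 18, 2023 + 11 days = Sep 29, 2023.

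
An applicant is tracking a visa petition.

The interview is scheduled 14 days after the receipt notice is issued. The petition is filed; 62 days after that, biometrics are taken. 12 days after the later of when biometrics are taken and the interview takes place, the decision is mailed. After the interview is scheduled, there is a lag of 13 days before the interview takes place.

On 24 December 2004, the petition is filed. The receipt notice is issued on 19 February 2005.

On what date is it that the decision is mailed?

The petition is filed: Dec 24, 2004.
Biometrics are taken: Dec 24, 2004 + 62 days = Feb 24, 2005.
The receipt notice is issued: Feb 19, 2005.
The interview is scheduled: Feb 19, 2005 + 14 days = Mar 5, 2005.
The interview takes place: Mar 5, 2005 + 13 days = Mar 18, 2005.
Both prerequisites met — biometrics are taken (Feb 24, 2005), the interview takes place (Mar 18, 2005); the later is Mar 18, 2005.
The decision is mailed: Mar 18, 2005 + 12 days = Mar 30, 2005.

30 March 2005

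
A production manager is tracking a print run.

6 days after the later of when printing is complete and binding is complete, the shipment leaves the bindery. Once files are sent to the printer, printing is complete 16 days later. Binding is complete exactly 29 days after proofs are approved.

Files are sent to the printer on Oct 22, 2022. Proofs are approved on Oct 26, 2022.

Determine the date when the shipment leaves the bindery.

Files are sent to the printer: Oct 22, 2022.
Printing is complete: Oct 22, 2022 + 16 days = Nov 7, 2022.
Proofs are approved: Oct 26, 2022.
Binding is complete: Oct 26, 2022 + 29 days = Nov 24, 2022.
Both prerequisites met — printing is complete (Nov 7, 2022), binding is complete (Nov 24, 2022); the later is Nov 24, 2022.
The shipment leaves the bindery: Nov 24, 2022 + 6 days = Nov 30, 2022.

Nov 30, 2022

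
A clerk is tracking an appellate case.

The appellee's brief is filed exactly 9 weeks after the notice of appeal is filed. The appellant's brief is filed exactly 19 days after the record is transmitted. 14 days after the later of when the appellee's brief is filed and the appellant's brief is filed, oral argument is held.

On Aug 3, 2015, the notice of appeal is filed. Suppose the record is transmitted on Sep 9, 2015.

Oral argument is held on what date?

The notice of appeal is filed: Aug 3, 2015.
The appellee's brief is filed: Aug 3, 2015 + 9 weeks = Oct 5, 2015.
The record is transmitted: Sep 9, 2015.
The appellant's brief is filed: Sep 9, 2015 + 19 days = Sep 28, 2015.
Both prerequisites met — the appellee's brief is filed (Oct 5, 2015), the appellant's brief is filed (Sep 28, 2015); the later is Oct 5, 2015.
Oral argument is held: Oct 5, 2015 + 14 days = Oct 19, 2015.

Oct 19, 2015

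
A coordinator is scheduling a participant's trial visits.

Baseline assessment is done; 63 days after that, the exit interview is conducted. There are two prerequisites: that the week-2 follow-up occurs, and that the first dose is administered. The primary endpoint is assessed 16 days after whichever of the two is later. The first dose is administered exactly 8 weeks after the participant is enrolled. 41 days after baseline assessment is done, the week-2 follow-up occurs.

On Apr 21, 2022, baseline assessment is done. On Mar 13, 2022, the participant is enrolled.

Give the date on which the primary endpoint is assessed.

Baseline assessment is done: Apr 21, 2022.
The week-2 follow-up occurs: Apr 21, 2022 + 41 days = Jun 1, 2022.
The participant is enrolled: Mar 13, 2022.
The first dose is administered: Mar 13, 2022 + 8 weeks = May 8, 2022.
Both prerequisites met — the week-2 follow-up occurs (Jun 1, 2022), the first dose is administered (May 8, 2022); the later is Jun 1, 2022.
The primary endpoint is assessed: Jun 1, 2022 + 16 days = Jun 17, 2022.

Jun 17, 2022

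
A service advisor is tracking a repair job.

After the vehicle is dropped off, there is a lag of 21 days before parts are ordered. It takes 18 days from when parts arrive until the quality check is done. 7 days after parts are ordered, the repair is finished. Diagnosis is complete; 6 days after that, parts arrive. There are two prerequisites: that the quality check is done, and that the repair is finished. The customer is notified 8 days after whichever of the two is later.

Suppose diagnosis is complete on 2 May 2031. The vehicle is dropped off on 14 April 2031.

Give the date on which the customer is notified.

3 June 2031

Diagnosis is complete: May 2, 2031.
Parts arrive: May 2, 2031 + 6 days = May 8, 2031.
The quality check is done: May 8, 2031 + 18 days = May 26, 2031.
The vehicle is dropped off: Apr 14, 2031.
Parts are ordered: Apr 14, 2031 + 21 days = May 5, 2031.
The repair is finished: May 5, 2031 + 7 days = May 12, 2031.
Both prerequisites met — the quality check is done (May 26, 2031), the repair is finished (May 12, 2031); the later is May 26, 2031.
The customer is notified: May 26, 2031 + 8 days = Jun 3, 2031.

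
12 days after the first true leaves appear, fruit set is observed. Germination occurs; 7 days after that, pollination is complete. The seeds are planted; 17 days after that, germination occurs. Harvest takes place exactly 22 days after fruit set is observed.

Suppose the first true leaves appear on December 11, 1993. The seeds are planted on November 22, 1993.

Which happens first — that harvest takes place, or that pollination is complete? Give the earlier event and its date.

Pollination is complete — December 16, 1993

The first true leaves appear: Dec 11, 1993.
Fruit set is observed: Dec 11, 1993 + 12 days = Dec 23, 1993.
Harvest takes place: Dec 23, 1993 + 22 days = Jan 14, 1994.
The seeds are planted: Nov 22, 1993.
Germination occurs: Nov 22, 1993 + 17 days = Dec 9, 1993.
Pollination is complete: Dec 9, 1993 + 7 days = Dec 16, 1993.
Comparing: harvest takes place on Jan 14, 1994 vs pollination is complete on Dec 16, 1993. Earlier: pollination is complete.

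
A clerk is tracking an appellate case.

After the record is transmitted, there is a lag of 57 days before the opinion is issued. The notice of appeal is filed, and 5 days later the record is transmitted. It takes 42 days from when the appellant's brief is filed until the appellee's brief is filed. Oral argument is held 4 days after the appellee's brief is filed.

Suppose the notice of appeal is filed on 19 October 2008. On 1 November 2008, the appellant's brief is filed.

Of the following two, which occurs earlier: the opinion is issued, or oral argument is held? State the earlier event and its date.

The notice of appeal is filed: Oct 19, 2008.
The record is transmitted: Oct 19, 2008 + 5 days = Oct 24, 2008.
The opinion is issued: Oct 24, 2008 + 57 days = Dec 20, 2008.
The appellant's brief is filed: Nov 1, 2008.
The appellee's brief is filed: Nov 1, 2008 + 42 days = Dec 13, 2008.
Oral argument is held: Dec 13, 2008 + 4 days = Dec 17, 2008.
Comparing: the opinion is issued on Dec 20, 2008 vs oral argument is held on Dec 17, 2008. Earlier: oral argument is held.

Oral argument is held — 17 December 2008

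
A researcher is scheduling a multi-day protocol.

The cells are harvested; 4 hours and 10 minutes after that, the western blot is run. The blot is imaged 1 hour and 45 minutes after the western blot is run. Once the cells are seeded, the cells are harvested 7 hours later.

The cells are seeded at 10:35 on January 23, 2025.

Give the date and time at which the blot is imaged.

The cells are seeded: 10:35 Jan 23, 2025.
The cells are harvested: 10:35 Jan 23, 2025 + 7h = 17:35 Jan 23, 2025.
The western blot is run: 17:35 Jan 23, 2025 + 4h10m = 21:45 Jan 23, 2025.
The blot is imaged: 21:45 Jan 23, 2025 + 1h45m = 23:30 Jan 23, 2025.

23:30 on January 23, 2025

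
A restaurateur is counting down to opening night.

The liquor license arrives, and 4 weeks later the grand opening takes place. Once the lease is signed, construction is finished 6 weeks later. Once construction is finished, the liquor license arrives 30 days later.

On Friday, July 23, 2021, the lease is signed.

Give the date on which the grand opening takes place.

Sunday, October 31, 2021

The lease is signed: Jul 23, 2021.
Construction is finished: Jul 23, 2021 + 6 weeks = Sep 3, 2021.
The liquor license arrives: Sep 3, 2021 + 30 days = Oct 3, 2021.
The grand opening takes place: Oct 3, 2021 + 4 weeks = Oct 31, 2021.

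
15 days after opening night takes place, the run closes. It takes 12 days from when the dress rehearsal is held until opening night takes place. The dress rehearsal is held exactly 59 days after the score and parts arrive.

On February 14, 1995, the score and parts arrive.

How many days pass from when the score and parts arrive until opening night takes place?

Causal path: the score and parts arrive → the dress rehearsal is held → opening night takes place.
Total delay along the path: 59 + 12 = 71 days.

71 days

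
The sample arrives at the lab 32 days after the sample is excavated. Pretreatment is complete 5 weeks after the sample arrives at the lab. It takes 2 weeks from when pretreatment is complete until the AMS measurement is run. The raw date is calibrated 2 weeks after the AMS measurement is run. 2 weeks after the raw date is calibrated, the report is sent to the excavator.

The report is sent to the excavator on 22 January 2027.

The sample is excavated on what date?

The report is sent to the excavator: Jan 22, 2027.
The raw date is calibrated: Jan 22, 2027 − 2 weeks = Jan 8, 2027.
The AMS measurement is run: Jan 8, 2027 − 2 weeks = Dec 25, 2026.
Pretreatment is complete: Dec 25, 2026 − 2 weeks = Dec 11, 2026.
The sample arrives at the lab: Dec 11, 2026 − 5 weeks = Nov 6, 2026.
The sample is excavated: Nov 6, 2026 − 32 days = Oct 5, 2026.

5 October 2026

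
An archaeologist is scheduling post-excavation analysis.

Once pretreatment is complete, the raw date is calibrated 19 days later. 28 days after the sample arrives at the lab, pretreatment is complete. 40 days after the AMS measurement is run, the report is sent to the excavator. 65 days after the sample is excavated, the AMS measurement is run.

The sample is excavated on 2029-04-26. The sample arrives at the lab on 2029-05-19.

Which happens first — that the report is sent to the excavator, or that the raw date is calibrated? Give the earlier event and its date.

The sample is excavated: Apr 26, 2029.
The AMS measurement is run: Apr 26, 2029 + 65 days = Jun 30, 2029.
The report is sent to the excavator: Jun 30, 2029 + 40 days = Aug 9, 2029.
The sample arrives at the lab: May 19, 2029.
Pretreatment is complete: May 19, 2029 + 28 days = Jun 16, 2029.
The raw date is calibrated: Jun 16, 2029 + 19 days = Jul 5, 2029.
Comparing: the report is sent to the excavator on Aug 9, 2029 vs the raw date is calibrated on Jul 5, 2029. Earlier: the raw date is calibrated.

The raw date is calibrated — 2029-07-05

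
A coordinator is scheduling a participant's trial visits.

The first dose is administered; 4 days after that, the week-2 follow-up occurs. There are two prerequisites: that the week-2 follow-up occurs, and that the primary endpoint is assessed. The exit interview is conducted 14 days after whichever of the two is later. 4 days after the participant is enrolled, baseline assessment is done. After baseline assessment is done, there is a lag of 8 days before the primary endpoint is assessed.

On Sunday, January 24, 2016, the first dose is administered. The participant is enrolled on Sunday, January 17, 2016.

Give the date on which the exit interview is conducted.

The first dose is administered: Jan 24, 2016.
The week-2 follow-up occurs: Jan 24, 2016 + 4 days = Jan 28, 2016.
The participant is enrolled: Jan 17, 2016.
Baseline assessment is done: Jan 17, 2016 + 4 days = Jan 21, 2016.
The primary endpoint is assessed: Jan 21, 2016 + 8 days = Jan 29, 2016.
Both prerequisites met — the week-2 follow-up occurs (Jan 28, 2016), the primary endpoint is assessed (Jan 29, 2016); the later is Jan 29, 2016.
The exit interview is conducted: Jan 29, 2016 + 14 days = Feb 12, 2016.

Friday, February 12, 2016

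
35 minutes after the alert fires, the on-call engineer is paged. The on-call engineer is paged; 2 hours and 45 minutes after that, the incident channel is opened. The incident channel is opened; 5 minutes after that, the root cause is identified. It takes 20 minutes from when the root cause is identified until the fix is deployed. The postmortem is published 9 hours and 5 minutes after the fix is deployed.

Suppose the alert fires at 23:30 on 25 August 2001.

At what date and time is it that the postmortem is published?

The alert fires: 23:30 Aug 25, 2001.
The on-call engineer is paged: 23:30 Aug 25, 2001 + 35m = 00:05 Aug 26, 2001.
The incident channel is opened: 00:05 Aug 26, 2001 + 2h45m = 02:50 Aug 26, 2001.
The root cause is identified: 02:50 Aug 26, 2001 + 5m = 02:55 Aug 26, 2001.
The fix is deployed: 02:55 Aug 26, 2001 + 20m = 03:15 Aug 26, 2001.
The postmortem is published: 03:15 Aug 26, 2001 + 9h05m = 12:20 Aug 26, 2001.

12:20 on 26 August 2001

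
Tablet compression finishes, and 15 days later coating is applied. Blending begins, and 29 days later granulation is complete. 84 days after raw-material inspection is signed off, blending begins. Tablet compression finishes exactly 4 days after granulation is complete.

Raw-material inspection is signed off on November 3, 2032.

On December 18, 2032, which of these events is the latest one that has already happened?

Raw-material inspection is signed off

Raw-material inspection is signed off: Nov 3, 2032.
Blending begins: Nov 3, 2032 + 84 days = Jan 26, 2033.
Granulation is complete: Jan 26, 2033 + 29 days = Feb 24, 2033.
Tablet compression finishes: Feb 24, 2033 + 4 days = Feb 28, 2033.
Coating is applied: Feb 28, 2033 + 15 days = Mar 15, 2033.
Dec 18, 2032 falls between when raw-material inspection is signed off (Nov 3, 2032) and when blending begins (Jan 26, 2033).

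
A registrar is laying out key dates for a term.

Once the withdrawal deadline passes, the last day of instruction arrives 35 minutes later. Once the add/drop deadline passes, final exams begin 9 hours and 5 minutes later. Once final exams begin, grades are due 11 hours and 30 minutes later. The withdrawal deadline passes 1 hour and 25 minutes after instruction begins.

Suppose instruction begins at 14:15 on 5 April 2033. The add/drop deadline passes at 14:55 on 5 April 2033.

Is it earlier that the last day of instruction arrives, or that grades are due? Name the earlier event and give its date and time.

Instruction begins: 14:15 Apr 5, 2033.
The withdrawal deadline passes: 14:15 Apr 5, 2033 + 1h25m = 15:40 Apr 5, 2033.
The last day of instruction arrives: 15:40 Apr 5, 2033 + 35m = 16:15 Apr 5, 2033.
The add/drop deadline passes: 14:55 Apr 5, 2033.
Final exams begin: 14:55 Apr 5, 2033 + 9h05m = 00:00 Apr 6, 2033.
Grades are due: 00:00 Apr 6, 2033 + 11h30m = 11:30 Apr 6, 2033.
Comparing: the last day of instruction arrives at 16:15 Apr 5, 2033 vs grades are due at 11:30 Apr 6, 2033. Earlier: the last day of instruction arrives.

The last day of instruction arrives — 16:15 on 5 April 2033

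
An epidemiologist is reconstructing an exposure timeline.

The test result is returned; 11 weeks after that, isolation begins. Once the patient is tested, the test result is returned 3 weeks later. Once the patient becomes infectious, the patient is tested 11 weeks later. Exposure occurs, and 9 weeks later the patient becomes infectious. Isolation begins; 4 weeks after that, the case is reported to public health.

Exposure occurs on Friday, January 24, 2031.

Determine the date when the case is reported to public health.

Friday, October 17, 2031

Exposure occurs: Jan 24, 2031.
The patient becomes infectious: Jan 24, 2031 + 9 weeks = Mar 28, 2031.
The patient is tested: Mar 28, 2031 + 11 weeks = Jun 13, 2031.
The test result is returned: Jun 13, 2031 + 3 weeks = Jul 4, 2031.
Isolation begins: Jul 4, 2031 + 11 weeks = Sep 19, 2031.
The case is reported to public health: Sep 19, 2031 + 4 weeks = Oct 17, 2031.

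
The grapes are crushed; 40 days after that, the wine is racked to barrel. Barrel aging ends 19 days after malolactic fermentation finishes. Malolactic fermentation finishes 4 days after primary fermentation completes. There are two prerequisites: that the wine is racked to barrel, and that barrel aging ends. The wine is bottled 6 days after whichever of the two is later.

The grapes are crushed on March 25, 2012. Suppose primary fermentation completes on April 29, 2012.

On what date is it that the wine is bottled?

May 28, 2012

The grapes are crushed: Mar 25, 2012.
The wine is racked to barrel: Mar 25, 2012 + 40 days = May 4, 2012.
Primary fermentation completes: Apr 29, 2012.
Malolactic fermentation finishes: Apr 29, 2012 + 4 days = May 3, 2012.
Barrel aging ends: May 3, 2012 + 19 days = May 22, 2012.
Both prerequisites met — the wine is racked to barrel (May 4, 2012), barrel aging ends (May 22, 2012); the later is May 22, 2012.
The wine is bottled: May 22, 2012 + 6 days = May 28, 2012.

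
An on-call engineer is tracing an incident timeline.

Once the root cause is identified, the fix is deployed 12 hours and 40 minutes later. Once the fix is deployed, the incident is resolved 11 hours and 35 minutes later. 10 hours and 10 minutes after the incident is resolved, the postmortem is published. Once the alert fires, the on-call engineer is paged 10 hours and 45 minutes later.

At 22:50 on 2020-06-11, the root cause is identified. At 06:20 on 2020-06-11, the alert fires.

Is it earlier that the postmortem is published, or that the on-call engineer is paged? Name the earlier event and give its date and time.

The on-call engineer is paged — 17:05 on 2020-06-11

The root cause is identified: 22:50 Jun 11, 2020.
The fix is deployed: 22:50 Jun 11, 2020 + 12h40m = 11:30 Jun 12, 2020.
The incident is resolved: 11:30 Jun 12, 2020 + 11h35m = 23:05 Jun 12, 2020.
The postmortem is published: 23:05 Jun 12, 2020 + 10h10m = 09:15 Jun 13, 2020.
The alert fires: 06:20 Jun 11, 2020.
The on-call engineer is paged: 06:20 Jun 11, 2020 + 10h45m = 17:05 Jun 11, 2020.
Comparing: the postmortem is published at 09:15 Jun 13, 2020 vs the on-call engineer is paged at 17:05 Jun 11, 2020. Earlier: the on-call engineer is paged.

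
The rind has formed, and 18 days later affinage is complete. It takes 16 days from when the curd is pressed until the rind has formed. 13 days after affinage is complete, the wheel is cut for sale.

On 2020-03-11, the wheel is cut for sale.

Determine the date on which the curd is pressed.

The wheel is cut for sale: Mar 11, 2020.
Affinage is complete: Mar 11, 2020 − 13 days = Feb 27, 2020.
The rind has formed: Feb 27, 2020 − 18 days = Feb 9, 2020.
The curd is pressed: Feb 9, 2020 − 16 days = Jan 24, 2020.

2020-01-24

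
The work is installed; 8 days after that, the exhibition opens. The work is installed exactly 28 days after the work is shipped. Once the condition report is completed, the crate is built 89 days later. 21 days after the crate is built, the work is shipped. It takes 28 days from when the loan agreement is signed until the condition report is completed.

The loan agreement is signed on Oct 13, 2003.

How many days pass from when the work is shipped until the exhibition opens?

36 days

Causal path: the work is shipped → the work is installed → the exhibition opens.
Total delay along the path: 28 + 8 = 36 days.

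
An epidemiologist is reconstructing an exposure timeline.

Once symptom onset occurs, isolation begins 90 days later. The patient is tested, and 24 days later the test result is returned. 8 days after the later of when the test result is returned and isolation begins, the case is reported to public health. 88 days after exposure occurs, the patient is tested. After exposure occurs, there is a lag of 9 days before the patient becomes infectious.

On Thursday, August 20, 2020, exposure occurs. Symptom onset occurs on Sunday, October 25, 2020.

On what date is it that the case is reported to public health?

Exposure occurs: Aug 20, 2020.
The patient is tested: Aug 20, 2020 + 88 days = Nov 16, 2020.
The test result is returned: Nov 16, 2020 + 24 days = Dec 10, 2020.
Symptom onset occurs: Oct 25, 2020.
Isolation begins: Oct 25, 2020 + 90 days = Jan 23, 2021.
Both prerequisites met — the test result is returned (Dec 10, 2020), isolation begins (Jan 23, 2021); the later is Jan 23, 2021.
The case is reported to public health: Jan 23, 2021 + 8 days = Jan 31, 2021.

Sunday, January 31, 2021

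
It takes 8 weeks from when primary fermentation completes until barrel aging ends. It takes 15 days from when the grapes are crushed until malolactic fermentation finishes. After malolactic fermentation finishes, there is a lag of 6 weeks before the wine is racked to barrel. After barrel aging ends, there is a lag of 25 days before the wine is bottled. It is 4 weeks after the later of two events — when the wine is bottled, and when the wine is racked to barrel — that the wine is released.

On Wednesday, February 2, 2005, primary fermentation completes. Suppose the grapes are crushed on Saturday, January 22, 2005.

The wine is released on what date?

Sunday, May 22, 2005

Primary fermentation completes: Feb 2, 2005.
Barrel aging ends: Feb 2, 2005 + 8 weeks = Mar 30, 2005.
The wine is bottled: Mar 30, 2005 + 25 days = Apr 24, 2005.
The grapes are crushed: Jan 22, 2005.
Malolactic fermentation finishes: Jan 22, 2005 + 15 days = Feb 6, 2005.
The wine is racked to barrel: Feb 6, 2005 + 6 weeks = Mar 20, 2005.
Both prerequisites met — the wine is bottled (Apr 24, 2005), the wine is racked to barrel (Mar 20, 2005); the later is Apr 24, 2005.
The wine is released: Apr 24, 2005 + 4 weeks = May 22, 2005.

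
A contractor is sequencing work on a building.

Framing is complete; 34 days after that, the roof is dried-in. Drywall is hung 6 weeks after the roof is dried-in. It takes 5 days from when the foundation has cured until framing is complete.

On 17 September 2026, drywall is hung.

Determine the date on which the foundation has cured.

Drywall is hung: Sep 17, 2026.
The roof is dried-in: Sep 17, 2026 − 6 weeks = Aug 6, 2026.
Framing is complete: Aug 6, 2026 − 34 days = Jul 3, 2026.
The foundation has cured: Jul 3, 2026 − 5 days = Jun 28, 2026.

28 June 2026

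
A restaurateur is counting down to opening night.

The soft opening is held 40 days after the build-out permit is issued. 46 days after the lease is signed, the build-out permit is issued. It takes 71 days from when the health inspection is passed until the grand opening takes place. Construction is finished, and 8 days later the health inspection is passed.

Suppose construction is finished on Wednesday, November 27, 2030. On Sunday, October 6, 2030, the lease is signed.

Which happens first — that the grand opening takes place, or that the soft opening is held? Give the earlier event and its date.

The soft opening is held — Tuesday, December 31, 2030

Construction is finished: Nov 27, 2030.
The health inspection is passed: Nov 27, 2030 + 8 days = Dec 5, 2030.
The grand opening takes place: Dec 5, 2030 + 71 days = Feb 14, 2031.
The lease is signed: Oct 6, 2030.
The build-out permit is issued: Oct 6, 2030 + 46 days = Nov 21, 2030.
The soft opening is held: Nov 21, 2030 + 40 days = Dec 31, 2030.
Comparing: the grand opening takes place on Feb 14, 2031 vs the soft opening is held on Dec 31, 2030. Earlier: the soft opening is held.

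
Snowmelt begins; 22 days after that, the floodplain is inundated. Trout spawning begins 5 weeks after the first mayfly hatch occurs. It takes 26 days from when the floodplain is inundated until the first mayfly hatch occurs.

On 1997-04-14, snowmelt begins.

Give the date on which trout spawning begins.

Snowmelt begins: Apr 14, 1997.
The floodplain is inundated: Apr 14, 1997 + 22 days = May 6, 1997.
The first mayfly hatch occurs: May 6, 1997 + 26 days = Jun 1, 1997.
Trout spawning begins: Jun 1, 1997 + 5 weeks = Jul 6, 1997.

1997-07-06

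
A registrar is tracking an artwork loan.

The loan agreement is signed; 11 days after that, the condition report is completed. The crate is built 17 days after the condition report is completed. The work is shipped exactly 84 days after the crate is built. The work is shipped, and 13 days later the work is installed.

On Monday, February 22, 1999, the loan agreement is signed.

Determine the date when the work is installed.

The loan agreement is signed: Feb 22, 1999.
The condition report is completed: Feb 22, 1999 + 11 days = Mar 5, 1999.
The crate is built: Mar 5, 1999 + 17 days = Mar 22, 1999.
The work is shipped: Mar 22, 1999 + 84 days = Jun 14, 1999.
The work is installed: Jun 14, 1999 + 13 days = Jun 27, 1999.

Sunday, June 27, 1999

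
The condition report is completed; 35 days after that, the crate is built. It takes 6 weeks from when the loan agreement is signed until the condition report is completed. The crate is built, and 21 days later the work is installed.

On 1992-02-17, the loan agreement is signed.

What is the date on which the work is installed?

1992-05-25

The loan agreement is signed: Feb 17, 1992.
The condition report is completed: Feb 17, 1992 + 6 weeks = Mar 30, 1992.
The crate is built: Mar 30, 1992 + 35 days = May 4, 1992.
The work is installed: May 4, 1992 + 21 days = May 25, 1992.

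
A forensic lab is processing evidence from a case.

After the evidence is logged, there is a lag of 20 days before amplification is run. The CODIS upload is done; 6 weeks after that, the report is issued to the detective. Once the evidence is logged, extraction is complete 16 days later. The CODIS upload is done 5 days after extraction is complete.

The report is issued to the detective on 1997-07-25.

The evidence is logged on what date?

The report is issued to the detective: Jul 25, 1997.
The CODIS upload is done: Jul 25, 1997 − 6 weeks = Jun 13, 1997.
Extraction is complete: Jun 13, 1997 − 5 days = Jun 8, 1997.
The evidence is logged: Jun 8, 1997 − 16 days = May 23, 1997.

1997-05-23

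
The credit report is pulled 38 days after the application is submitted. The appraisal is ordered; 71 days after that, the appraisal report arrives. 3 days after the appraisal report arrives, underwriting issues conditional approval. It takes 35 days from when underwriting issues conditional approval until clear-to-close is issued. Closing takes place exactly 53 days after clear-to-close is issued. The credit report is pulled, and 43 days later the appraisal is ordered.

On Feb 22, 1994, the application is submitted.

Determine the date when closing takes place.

Oct 23, 1994

The application is submitted: Feb 22, 1994.
The credit report is pulled: Feb 22, 1994 + 38 days = Apr 1, 1994.
The appraisal is ordered: Apr 1, 1994 + 43 days = May 14, 1994.
The appraisal report arrives: May 14, 1994 + 71 days = Jul 24, 1994.
Underwriting issues conditional approval: Jul 24, 1994 + 3 days = Jul 27, 1994.
Clear-to-close is issued: Jul 27, 1994 + 35 days = Aug 31, 1994.
Closing takes place: Aug 31, 1994 + 53 days = Oct 23, 1994.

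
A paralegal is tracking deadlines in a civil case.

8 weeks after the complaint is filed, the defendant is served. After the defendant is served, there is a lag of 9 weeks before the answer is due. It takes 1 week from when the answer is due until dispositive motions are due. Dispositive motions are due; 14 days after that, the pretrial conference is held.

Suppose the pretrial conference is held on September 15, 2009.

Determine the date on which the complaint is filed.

April 28, 2009

The pretrial conference is held: Sep 15, 2009.
Dispositive motions are due: Sep 15, 2009 − 14 days = Sep 1, 2009.
The answer is due: Sep 1, 2009 − 1 week = Aug 25, 2009.
The defendant is served: Aug 25, 2009 − 9 weeks = Jun 23, 2009.
The complaint is filed: Jun 23, 2009 − 8 weeks = Apr 28, 2009.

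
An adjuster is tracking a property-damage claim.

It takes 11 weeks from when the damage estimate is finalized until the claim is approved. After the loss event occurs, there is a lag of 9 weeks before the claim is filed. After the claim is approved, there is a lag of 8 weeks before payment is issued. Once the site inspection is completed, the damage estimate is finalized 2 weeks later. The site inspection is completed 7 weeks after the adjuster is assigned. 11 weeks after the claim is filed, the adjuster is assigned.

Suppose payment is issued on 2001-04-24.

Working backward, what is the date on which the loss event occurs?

2000-05-23

Payment is issued: Apr 24, 2001.
The claim is approved: Apr 24, 2001 − 8 weeks = Feb 27, 2001.
The damage estimate is finalized: Feb 27, 2001 − 11 weeks = Dec 12, 2000.
The site inspection is completed: Dec 12, 2000 − 2 weeks = Nov 28, 2000.
The adjuster is assigned: Nov 28, 2000 − 7 weeks = Oct 10, 2000.
The claim is filed: Oct 10, 2000 − 11 weeks = Jul 25, 2000.
The loss event occurs: Jul 25, 2000 − 9 weeks = May 23, 2000.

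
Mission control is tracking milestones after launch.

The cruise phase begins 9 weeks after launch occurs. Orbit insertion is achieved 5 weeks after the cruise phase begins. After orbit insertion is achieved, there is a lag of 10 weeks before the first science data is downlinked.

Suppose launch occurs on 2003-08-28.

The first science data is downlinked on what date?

2004-02-12

Launch occurs: Aug 28, 2003.
The cruise phase begins: Aug 28, 2003 + 9 weeks = Oct 30, 2003.
Orbit insertion is achieved: Oct 30, 2003 + 5 weeks = Dec 4, 2003.
The first science data is downlinked: Dec 4, 2003 + 10 weeks = Feb 12, 2004.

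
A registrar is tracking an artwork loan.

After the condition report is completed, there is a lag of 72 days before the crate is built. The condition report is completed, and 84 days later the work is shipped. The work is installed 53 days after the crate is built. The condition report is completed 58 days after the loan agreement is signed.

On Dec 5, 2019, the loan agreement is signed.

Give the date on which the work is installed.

Jun 5, 2020

The loan agreement is signed: Dec 5, 2019.
The condition report is completed: Dec 5, 2019 + 58 days = Feb 1, 2020.
The crate is built: Feb 1, 2020 + 72 days = Apr 13, 2020.
The work is installed: Apr 13, 2020 + 53 days = Jun 5, 2020.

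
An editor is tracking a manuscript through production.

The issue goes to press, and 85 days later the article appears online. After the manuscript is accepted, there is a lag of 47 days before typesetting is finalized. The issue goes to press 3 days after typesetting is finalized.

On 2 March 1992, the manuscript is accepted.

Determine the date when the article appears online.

The manuscript is accepted: Mar 2, 1992.
Typesetting is finalized: Mar 2, 1992 + 47 days = Apr 18, 1992.
The issue goes to press: Apr 18, 1992 + 3 days = Apr 21, 1992.
The article appears online: Apr 21, 1992 + 85 days = Jul 15, 1992.

15 July 1992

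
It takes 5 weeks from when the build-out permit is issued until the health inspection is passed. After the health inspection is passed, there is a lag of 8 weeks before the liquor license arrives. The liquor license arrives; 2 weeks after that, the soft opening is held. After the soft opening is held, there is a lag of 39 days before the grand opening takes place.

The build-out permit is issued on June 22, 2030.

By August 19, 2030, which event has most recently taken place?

The build-out permit is issued: Jun 22, 2030.
The health inspection is passed: Jun 22, 2030 + 5 weeks = Jul 27, 2030.
The liquor license arrives: Jul 27, 2030 + 8 weeks = Sep 21, 2030.
The soft opening is held: Sep 21, 2030 + 2 weeks = Oct 5, 2030.
The grand opening takes place: Oct 5, 2030 + 39 days = Nov 13, 2030.
Aug 19, 2030 falls between when the health inspection is passed (Jul 27, 2030) and when the liquor license arrives (Sep 21, 2030).

The health inspection is passed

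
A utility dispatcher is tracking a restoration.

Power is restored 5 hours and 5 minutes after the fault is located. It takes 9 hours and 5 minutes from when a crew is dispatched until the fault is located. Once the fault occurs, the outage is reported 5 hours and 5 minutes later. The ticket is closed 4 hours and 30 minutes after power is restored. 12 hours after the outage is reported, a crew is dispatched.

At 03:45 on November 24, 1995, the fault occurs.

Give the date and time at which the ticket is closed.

15:30 on November 25, 1995

The fault occurs: 03:45 Nov 24, 1995.
The outage is reported: 03:45 Nov 24, 1995 + 5h05m = 08:50 Nov 24, 1995.
A crew is dispatched: 08:50 Nov 24, 1995 + 12h = 20:50 Nov 24, 1995.
The fault is located: 20:50 Nov 24, 1995 + 9h05m = 05:55 Nov 25, 1995.
Power is restored: 05:55 Nov 25, 1995 + 5h05m = 11:00 Nov 25, 1995.
The ticket is closed: 11:00 Nov 25, 1995 + 4h30m = 15:30 Nov 25, 1995.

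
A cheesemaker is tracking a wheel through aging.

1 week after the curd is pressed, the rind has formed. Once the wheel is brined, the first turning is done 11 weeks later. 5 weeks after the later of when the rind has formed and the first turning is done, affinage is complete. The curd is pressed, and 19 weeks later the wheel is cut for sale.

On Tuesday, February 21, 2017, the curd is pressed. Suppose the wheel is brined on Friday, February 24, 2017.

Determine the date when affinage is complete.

Friday, June 16, 2017

The curd is pressed: Feb 21, 2017.
The rind has formed: Feb 21, 2017 + 1 week = Feb 28, 2017.
The wheel is brined: Feb 24, 2017.
The first turning is done: Feb 24, 2017 + 11 weeks = May 12, 2017.
Both prerequisites met — the rind has formed (Feb 28, 2017), the first turning is done (May 12, 2017); the later is May 12, 2017.
Affinage is complete: May 12, 2017 + 5 weeks = Jun 16, 2017.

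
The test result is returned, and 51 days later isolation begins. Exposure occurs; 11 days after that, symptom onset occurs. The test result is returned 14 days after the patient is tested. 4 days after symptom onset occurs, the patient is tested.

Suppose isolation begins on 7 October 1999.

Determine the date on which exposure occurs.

Isolation begins: Oct 7, 1999.
The test result is returned: Oct 7, 1999 − 51 days = Aug 17, 1999.
The patient is tested: Aug 17, 1999 − 14 days = Aug 3, 1999.
Symptom onset occurs: Aug 3, 1999 − 4 days = Jul 30, 1999.
Exposure occurs: Jul 30, 1999 − 11 days = Jul 19, 1999.

19 July 1999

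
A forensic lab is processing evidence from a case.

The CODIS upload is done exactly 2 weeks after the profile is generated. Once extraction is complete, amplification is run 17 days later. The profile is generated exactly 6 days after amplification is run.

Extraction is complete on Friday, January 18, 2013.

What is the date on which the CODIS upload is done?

Sunday, February 24, 2013

Extraction is complete: Jan 18, 2013.
Amplification is run: Jan 18, 2013 + 17 days = Feb 4, 2013.
The profile is generated: Feb 4, 2013 + 6 days = Feb 10, 2013.
The CODIS upload is done: Feb 10, 2013 + 2 weeks = Feb 24, 2013.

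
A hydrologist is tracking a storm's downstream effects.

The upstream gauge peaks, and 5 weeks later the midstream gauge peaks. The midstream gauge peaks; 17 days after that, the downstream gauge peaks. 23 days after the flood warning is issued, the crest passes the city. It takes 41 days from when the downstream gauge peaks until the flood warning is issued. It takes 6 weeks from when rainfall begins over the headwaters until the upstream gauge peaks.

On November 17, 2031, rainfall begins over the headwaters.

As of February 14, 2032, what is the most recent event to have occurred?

Rainfall begins over the headwaters: Nov 17, 2031.
The upstream gauge peaks: Nov 17, 2031 + 6 weeks = Dec 29, 2031.
The midstream gauge peaks: Dec 29, 2031 + 5 weeks = Feb 2, 2032.
The downstream gauge peaks: Feb 2, 2032 + 17 days = Feb 19, 2032.
The flood warning is issued: Feb 19, 2032 + 41 days = Mar 31, 2032.
The crest passes the city: Mar 31, 2032 + 23 days = Apr 23, 2032.
Feb 14, 2032 falls between when the midstream gauge peaks (Feb 2, 2032) and when the downstream gauge peaks (Feb 19, 2032).

The midstream gauge peaks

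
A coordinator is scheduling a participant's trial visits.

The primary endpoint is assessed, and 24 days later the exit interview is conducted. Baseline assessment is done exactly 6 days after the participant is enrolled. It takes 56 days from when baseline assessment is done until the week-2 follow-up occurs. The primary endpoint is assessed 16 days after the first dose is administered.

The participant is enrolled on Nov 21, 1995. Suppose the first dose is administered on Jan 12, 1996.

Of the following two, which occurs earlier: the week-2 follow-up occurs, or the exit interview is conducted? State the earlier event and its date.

The week-2 follow-up occurs — Jan 22, 1996

The participant is enrolled: Nov 21, 1995.
Baseline assessment is done: Nov 21, 1995 + 6 days = Nov 27, 1995.
The week-2 follow-up occurs: Nov 27, 1995 + 56 days = Jan 22, 1996.
The first dose is administered: Jan 12, 1996.
The primary endpoint is assessed: Jan 12, 1996 + 16 days = Jan 28, 1996.
The exit interview is conducted: Jan 28, 1996 + 24 days = Feb 21, 1996.
Comparing: the week-2 follow-up occurs on Jan 22, 1996 vs the exit interview is conducted on Feb 21, 1996. Earlier: the week-2 follow-up occurs.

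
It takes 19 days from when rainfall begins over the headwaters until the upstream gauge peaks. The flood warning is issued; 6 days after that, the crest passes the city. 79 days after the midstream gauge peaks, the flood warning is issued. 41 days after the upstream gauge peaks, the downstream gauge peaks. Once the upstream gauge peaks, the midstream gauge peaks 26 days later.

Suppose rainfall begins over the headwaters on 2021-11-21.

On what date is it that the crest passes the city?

2022-03-31

Rainfall begins over the headwaters: Nov 21, 2021.
The upstream gauge peaks: Nov 21, 2021 + 19 days = Dec 10, 2021.
The midstream gauge peaks: Dec 10, 2021 + 26 days = Jan 5, 2022.
The flood warning is issued: Jan 5, 2022 + 79 days = Mar 25, 2022.
The crest passes the city: Mar 25, 2022 + 6 days = Mar 31, 2022.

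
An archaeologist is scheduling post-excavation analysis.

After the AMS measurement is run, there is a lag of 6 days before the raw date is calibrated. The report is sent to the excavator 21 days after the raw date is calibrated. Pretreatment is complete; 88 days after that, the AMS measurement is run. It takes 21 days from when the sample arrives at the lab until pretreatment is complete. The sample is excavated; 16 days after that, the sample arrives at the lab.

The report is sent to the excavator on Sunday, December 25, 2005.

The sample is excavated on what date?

The report is sent to the excavator: Dec 25, 2005.
The raw date is calibrated: Dec 25, 2005 − 21 days = Dec 4, 2005.
The AMS measurement is run: Dec 4, 2005 − 6 days = Nov 28, 2005.
Pretreatment is complete: Nov 28, 2005 − 88 days = Sep 1, 2005.
The sample arrives at the lab: Sep 1, 2005 − 21 days = Aug 11, 2005.
The sample is excavated: Aug 11, 2005 − 16 days = Jul 26, 2005.

Tuesday, July 26, 2005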